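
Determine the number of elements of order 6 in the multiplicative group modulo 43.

φ(43) = 43 − 1 = 42 = 2 · 3 · 7.
In a cyclic group of order 42, there are φ(d) elements of order d for each divisor d of 42, and zero for non-divisors.
6 = 2 · 3 divides 42, and φ(6) = 2.

2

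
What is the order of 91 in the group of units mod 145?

By Lagrange's theorem, ord_145(91) divides φ(145) = φ(5·29) = (5−1)·(29−1) = 4·28 = 112 = 2^4 · 7.
Divisors of 112: 1, 2, 4, 7, 8, 14, 16, 28, 56, 112.
Check 91^d mod 145 for each divisor in increasing order:
91^1 ≡ 91
91^2 ≡ 16
91^4 ≡ 111
91^7 ≡ 86
91^8 ≡ 141
91^14 ≡ 1
Hence ord(91) = 14.

14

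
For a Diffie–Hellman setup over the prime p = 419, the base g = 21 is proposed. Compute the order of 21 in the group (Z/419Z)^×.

The order of 21 must divide φ(419) = 419 − 1 = 418 = 2 · 11 · 19.
Divisors of 418: 1, 2, 11, 19, 22, 38, 209, 418.
Compute 21^d (mod 419) for the divisors d until we hit 1:
21^1 ≡ 21
21^2 ≡ 22
21^11 ≡ 248
21^19 ≡ 300
21^22 ≡ 330
21^38 ≡ 334
21^209 ≡ 1
Hence ord(21) = 209.

209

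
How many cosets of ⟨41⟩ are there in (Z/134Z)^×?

1

ord(41) | φ(134) = φ(2)·φ(67) = 1·66 = 66 = 2 · 3 · 11.
Divisors of 66: 1, 2, 3, 6, 11, 22, 33, 66.
Compute 41^d (mod 134) for the divisors d until we hit 1:
41^1 ≡ 41 (mod 134)
41^2 ≡ 73 (mod 134)
41^3 ≡ 45 (mod 134)
41^6 ≡ 15 (mod 134)
41^11 ≡ 97 (mod 134)
41^22 ≡ 29 (mod 134)
41^33 ≡ 133 (mod 134)
41^66 ≡ 1 (mod 134) ✓
The order of 41 is 66, so the subgroup it generates has 66 elements.
Index = |(Z/134Z)^×| / |⟨41⟩| = 66 / 66 = 1.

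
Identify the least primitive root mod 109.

6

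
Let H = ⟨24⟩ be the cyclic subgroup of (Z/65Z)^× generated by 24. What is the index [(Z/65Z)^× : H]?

By Lagrange's theorem, ord_65(24) divides φ(65) = φ(5·13) = (5−1)·(13−1) = 4·12 = 48 = 2^4 · 3.
Divisors of 48: 1, 2, 3, 4, 6, 8, 12, 16, 24, 48.
Check 24^d mod 65 for each divisor in increasing order:
24^1 ≡ 24 (mod 65)
24^2 ≡ 56 (mod 65)
24^3 ≡ 44 (mod 65)
24^4 ≡ 16 (mod 65)
24^6 ≡ 51 (mod 65)
24^8 ≡ 61 (mod 65)
24^12 ≡ 1 (mod 65) ✓
Thus |⟨24⟩| = ord(24) = 12.
The index is φ(65) / ord(24) = 48 / 12 = 4.

4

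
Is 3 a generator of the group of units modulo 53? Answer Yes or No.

Yes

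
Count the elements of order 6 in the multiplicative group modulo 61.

φ(61) = 61 − 1 = 60 = 2^2 · 3 · 5.
In a cyclic group of order 60, there are φ(d) elements of order d for each divisor d of 60, and zero for non-divisors.
6 = 2 · 3 divides 60, and φ(6) = 2.

2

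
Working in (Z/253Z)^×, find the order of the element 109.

ord(109) | φ(253) = φ(11·23) = (11−1)·(23−1) = 10·22 = 220 = 2^2 · 5 · 11.
Divisors of 220: 1, 2, 4, 5, 10, 11, 20, 22, 44, 55, 110, 220.
Evaluate successive powers at the divisors of 220:
109^1 ≡ 109
109^2 ≡ 243
109^4 ≡ 100
109^5 ≡ 21
109^10 ≡ 188
109^11 ≡ 252
109^20 ≡ 177
109^22 ≡ 1
The smallest such exponent is 22, so the order of 109 is 22.

22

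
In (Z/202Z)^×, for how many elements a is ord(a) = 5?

4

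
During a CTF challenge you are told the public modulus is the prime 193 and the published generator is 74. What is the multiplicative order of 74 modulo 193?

ord(74) | φ(193) = 193 − 1 = 192 = 2^6 · 3.
Divisors of 192: 1, 2, 3, 4, 6, 8, 12, 16, 24, 32, 48, 64, 96, 192.
Evaluate successive powers at the divisors of 192:
74^1 ≡ 74
74^2 ≡ 72
74^3 ≡ 117
74^4 ≡ 166
74^6 ≡ 179
74^8 ≡ 150
74^12 ≡ 3
74^16 ≡ 112
74^24 ≡ 9
74^32 ≡ 192
74^48 ≡ 81
74^64 ≡ 1
Therefore the multiplicative order of 74 modulo 193 is 64.

64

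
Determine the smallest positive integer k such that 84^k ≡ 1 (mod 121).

110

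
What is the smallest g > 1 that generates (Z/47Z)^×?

φ(47) = 47 − 1 = 46 = 2 · 23.
Test candidates g = 2, 3, … against the prime factors q ∈ {2, 23} of φ(47): g is a generator iff g^(46/q) ≢ 1 for every such q.
g = 2: 2^23 ≡ 1 — hits 1, so not a primitive root.
g = 3: 3^23 ≡ 1 — hits 1, so not a primitive root.
g = 4: 4^23 ≡ 1 — hits 1, so not a primitive root.
g = 5: 5^23 ≡ 46; 5^2 ≡ 25 — none is 1, so 5 is a primitive root.
The smallest primitive root modulo 47 is 5.

5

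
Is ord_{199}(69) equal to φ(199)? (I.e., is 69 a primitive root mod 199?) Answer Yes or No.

φ(199) = 199 − 1 = 198 = 2 · 3^2 · 11.
Test 69^(198/q) mod 199 for each prime factor q of 198:
69^99 ≡ 198 (mod 199)  [q = 2: ≢ 1 ✓]
69^66 ≡ 92 (mod 199)  [q = 3: ≢ 1 ✓]
69^18 ≡ 114 (mod 199)  [q = 11: ≢ 1 ✓]
Every test exponent gives a nontrivial residue, hence 69 generates the full group.

Yes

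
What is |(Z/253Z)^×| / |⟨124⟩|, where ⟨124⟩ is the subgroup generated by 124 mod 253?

By Lagrange's theorem, ord_253(124) divides φ(253) = φ(11·23) = (11−1)·(23−1) = 10·22 = 220 = 2^2 · 5 · 11.
Divisors of 220: 1, 2, 4, 5, 10, 11, 20, 22, 44, 55, 110, 220.
Check 124^d mod 253 for each divisor in increasing order:
124^1 ≡ 124 (mod 253)
124^2 ≡ 196 (mod 253)
124^4 ≡ 213 (mod 253)
124^5 ≡ 100 (mod 253)
124^10 ≡ 133 (mod 253)
124^11 ≡ 47 (mod 253)
124^20 ≡ 232 (mod 253)
124^22 ≡ 185 (mod 253)
124^44 ≡ 70 (mod 253)
124^55 ≡ 1 (mod 253) ✓
The order of 124 is 55, so the subgroup it generates has 55 elements.
[(Z/253Z)^× : ⟨124⟩] = 220/55 = 4.

4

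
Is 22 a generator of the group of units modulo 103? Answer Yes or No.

No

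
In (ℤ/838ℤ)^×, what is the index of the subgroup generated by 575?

2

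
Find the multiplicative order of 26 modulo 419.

By Lagrange's theorem, ord_419(26) divides φ(419) = 419 − 1 = 418 = 2 · 11 · 19.
Divisors of 418: 1, 2, 11, 19, 22, 38, 209, 418.
Test each divisor d:
26^1 ≡ 26 (mod 419)
26^2 ≡ 257 (mod 419)
26^11 ≡ 372 (mod 419)
26^19 ≡ 71 (mod 419)
26^22 ≡ 114 (mod 419)
26^38 ≡ 13 (mod 419)
26^209 ≡ 418 (mod 419)
26^418 ≡ 1 (mod 419) ✓
Therefore the multiplicative order of 26 modulo 419 is 418.

418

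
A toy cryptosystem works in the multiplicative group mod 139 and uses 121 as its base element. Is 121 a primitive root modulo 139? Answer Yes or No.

φ(139) = 139 − 1 = 138 = 2 · 3 · 23.
An element g generates (Z/139Z)^× iff g^(138/q) ≢ 1 (mod 139) for each prime q ∈ {2, 3, 23}.
121^69 ≡ 1 (mod 139)  [q = 2: ≡ 1 ✗]
121^46 ≡ 42 (mod 139)  [q = 3: ≢ 1 ✓]
121^6 ≡ 36 (mod 139)  [q = 23: ≢ 1 ✓]
121^69 ≡ 1 shows ord(121) | 69, strictly less than φ(139); not a primitive root.

No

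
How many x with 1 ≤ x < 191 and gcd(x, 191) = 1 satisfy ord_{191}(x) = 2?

1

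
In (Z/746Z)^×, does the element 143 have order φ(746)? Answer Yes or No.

Yes

φ(746) = φ(2)·φ(373) = 1·372 = 372 = 2^2 · 3 · 31.
Test 143^(372/q) mod 746 for each prime factor q of 372:
143^186 ≡ 745 (mod 746)  [q = 2: ≢ 1 ✓]
143^124 ≡ 461 (mod 746)  [q = 3: ≢ 1 ✓]
143^12 ≡ 109 (mod 746)  [q = 31: ≢ 1 ✓]
All checks pass, so 143 has order 372 and is a primitive root modulo 746.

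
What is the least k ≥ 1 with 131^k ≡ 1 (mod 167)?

166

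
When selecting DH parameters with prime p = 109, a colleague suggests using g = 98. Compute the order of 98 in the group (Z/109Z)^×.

ord(98) | φ(109) = 109 − 1 = 108 = 2^2 · 3^3.
Divisors of 108: 1, 2, 3, 4, 6, 9, 12, 18, 27, 36, 54, 108.
Test each divisor d:
98^1 ≡ 98 (mod 109)
98^2 ≡ 12 (mod 109)
98^3 ≡ 86 (mod 109)
98^4 ≡ 35 (mod 109)
98^6 ≡ 93 (mod 109)
98^9 ≡ 41 (mod 109)
98^12 ≡ 38 (mod 109)
98^18 ≡ 46 (mod 109)
98^27 ≡ 33 (mod 109)
98^36 ≡ 45 (mod 109)
98^54 ≡ 108 (mod 109)
98^108 ≡ 1 (mod 109) ✓
Therefore the multiplicative order of 98 modulo 109 is 108.

108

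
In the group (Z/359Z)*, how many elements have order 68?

0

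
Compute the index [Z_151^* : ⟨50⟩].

6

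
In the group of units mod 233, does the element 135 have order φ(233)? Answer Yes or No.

No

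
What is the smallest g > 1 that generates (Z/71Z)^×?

7

φ(71) = 71 − 1 = 70 = 2 · 5 · 7.
g is a primitive root iff g^(70/q) ≢ 1 (mod 71) for each prime q ∈ {2, 5, 7}.
g = 2: 2^35 ≡ 1 — hits 1, so not a primitive root.
g = 3: 3^35 ≡ 1 — hits 1, so not a primitive root.
g = 4: 4^35 ≡ 1 — hits 1, so not a primitive root.
g = 5: 5^35 ≡ 1 — hits 1, so not a primitive root.
g = 6: 6^35 ≡ 1 — hits 1, so not a primitive root.
g = 7: 7^35 ≡ 70; 7^14 ≡ 54; 7^10 ≡ 45 — none is 1, so 7 is a primitive root.
So 7 is the smallest generator of (Z/71Z)^×.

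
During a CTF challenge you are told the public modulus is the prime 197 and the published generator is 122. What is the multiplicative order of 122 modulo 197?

ord(122) | φ(197) = 197 − 1 = 196 = 2^2 · 7^2.
Divisors of 196: 1, 2, 4, 7, 14, 28, 49, 98, 196.
Check 122^d mod 197 for each divisor in increasing order:
122^1 ≡ 122 (mod 197)
122^2 ≡ 109 (mod 197)
122^4 ≡ 61 (mod 197)
122^7 ≡ 129 (mod 197)
122^14 ≡ 93 (mod 197)
122^28 ≡ 178 (mod 197)
122^49 ≡ 183 (mod 197)
122^98 ≡ 196 (mod 197)
122^196 ≡ 1 (mod 197) ✓
So ord_197(122) = 196.

196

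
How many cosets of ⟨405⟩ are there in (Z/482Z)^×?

2

By Lagrange's theorem, ord_482(405) divides φ(482) = φ(2)·φ(241) = 1·240 = 240 = 2^4 · 3 · 5.
Divisors of 240: 1, 2, 3, 4, 5, 6, 8, 10, 12, 15, 16, 20, 24, 30, 40, 48, 60, 80, 120, 240.
Check 405^d mod 482 for each divisor in increasing order:
405^1 ≡ 405
405^2 ≡ 145
405^3 ≡ 403
405^4 ≡ 299
405^5 ≡ 113
405^6 ≡ 457
405^8 ≡ 231
405^10 ≡ 237
405^12 ≡ 143
405^15 ≡ 271
405^16 ≡ 341
405^20 ≡ 257
405^24 ≡ 205
405^30 ≡ 177
405^40 ≡ 15
405^48 ≡ 91
405^60 ≡ 481
405^80 ≡ 225
405^120 ≡ 1
Thus |⟨405⟩| = ord(405) = 120.
The index is φ(482) / ord(405) = 240 / 120 = 2.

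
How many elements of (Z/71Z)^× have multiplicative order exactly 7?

6

φ(71) = 71 − 1 = 70 = 2 · 5 · 7.
Since (Z/71Z)^× is cyclic of order 70, the number of elements of order d is φ(d) when d | 70 and 0 otherwise.
7 | 70, and φ(7) = 7 − 1 = 6.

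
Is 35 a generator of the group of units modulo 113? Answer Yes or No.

φ(113) = 113 − 1 = 112 = 2^4 · 7.
An element g generates (Z/113Z)^× iff g^(112/q) ≢ 1 (mod 113) for each prime q ∈ {2, 7}.
35^56 ≡ 112 (mod 113)  [q = 2: ≢ 1 ✓]
35^16 ≡ 1 (mod 113)  [q = 7: ≡ 1 ✗]
The check at q = 7 fails, so 35 generates a proper subgroup.

No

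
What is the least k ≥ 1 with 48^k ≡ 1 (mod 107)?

53

Since 48 ∈ (Z/107Z)^×, its order divides φ(107) = 107 − 1 = 106 = 2 · 53.
Divisors of 106: 1, 2, 53, 106.
Compute 48^d (mod 107) for the divisors d until we hit 1:
48^1 ≡ 48 (mod 107)
48^2 ≡ 57 (mod 107)
48^53 ≡ 1 (mod 107) ✓
So ord_107(48) = 53.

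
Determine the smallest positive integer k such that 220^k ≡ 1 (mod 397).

12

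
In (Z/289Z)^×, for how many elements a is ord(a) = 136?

64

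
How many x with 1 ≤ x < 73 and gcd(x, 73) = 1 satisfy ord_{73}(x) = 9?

6

φ(73) = 73 − 1 = 72 = 2^3 · 3^2.
(Z/73Z)^× is cyclic (|G| = 72); a cyclic group of order m has exactly φ(d) elements of each order d | m, and none otherwise.
9 = 3^2 divides 72, and φ(9) = 6.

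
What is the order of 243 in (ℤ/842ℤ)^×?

By Lagrange's theorem, ord_842(243) divides φ(842) = φ(2)·φ(421) = 1·420 = 420 = 2^2 · 3 · 5 · 7.
Divisors of 420: 1, 2, 3, 4, 5, 6, 7, 10, 12, 14, 15, 20, 21, 28, 30, 35, 42, 60, 70, 84, 105, 140, 210, 420.
Evaluate successive powers at the divisors of 420:
243^1 ≡ 243
243^2 ≡ 109
243^3 ≡ 385
243^4 ≡ 93
243^5 ≡ 707
243^6 ≡ 33
243^7 ≡ 441
243^10 ≡ 543
243^12 ≡ 247
243^14 ≡ 821
243^15 ≡ 791
243^20 ≡ 149
243^21 ≡ 1
Therefore the multiplicative order of 243 modulo 842 is 21.

21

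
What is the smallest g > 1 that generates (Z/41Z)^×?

6

φ(41) = 41 − 1 = 40 = 2^3 · 5.
g is a primitive root iff g^(40/q) ≢ 1 (mod 41) for each prime q ∈ {2, 5}.
g = 2: 2^20 ≡ 1 — hits 1, so not a primitive root.
g = 3: 3^20 ≡ 40; 3^8 ≡ 1 — hits 1, so not a primitive root.
g = 4: 4^20 ≡ 1 — hits 1, so not a primitive root.
g = 5: 5^20 ≡ 1 — hits 1, so not a primitive root.
g = 6: 6^20 ≡ 40; 6^8 ≡ 10 — none is 1, so 6 is a primitive root.
Hence the least primitive root of 41 is 6.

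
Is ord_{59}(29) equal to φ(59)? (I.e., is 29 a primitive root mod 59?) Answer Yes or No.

No

φ(59) = 59 − 1 = 58 = 2 · 29.
Test 29^(58/q) mod 59 for each prime factor q of 58:
29^29 ≡ 1 (mod 59)  [q = 2: ≡ 1 ✗]
29^2 ≡ 15 (mod 59)  [q = 29: ≢ 1 ✓]
29^29 ≡ 1 shows ord(29) | 29, strictly less than φ(59); not a primitive root.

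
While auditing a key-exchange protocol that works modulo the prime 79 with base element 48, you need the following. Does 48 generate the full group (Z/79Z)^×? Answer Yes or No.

φ(79) = 79 − 1 = 78 = 2 · 3 · 13.
An element g generates (Z/79Z)^× iff g^(78/q) ≢ 1 (mod 79) for each prime q ∈ {2, 3, 13}.
48^39 ≡ 78 (mod 79)  [q = 2: ≢ 1 ✓]
48^26 ≡ 55 (mod 79)  [q = 3: ≢ 1 ✓]
48^6 ≡ 64 (mod 79)  [q = 13: ≢ 1 ✓]
All checks pass, so 48 has order 78 and is a primitive root modulo 79.

Yes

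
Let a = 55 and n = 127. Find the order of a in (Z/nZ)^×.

Since 55 ∈ (Z/127Z)^×, its order divides φ(127) = 127 − 1 = 126 = 2 · 3^2 · 7.
Divisors of 126: 1, 2, 3, 6, 7, 9, 14, 18, 21, 42, 63, 126.
Check 55^d mod 127 for each divisor in increasing order:
55^1 ≡ 55 (mod 127)
55^2 ≡ 104 (mod 127)
55^3 ≡ 5 (mod 127)
55^6 ≡ 25 (mod 127)
55^7 ≡ 105 (mod 127)
55^9 ≡ 125 (mod 127)
55^14 ≡ 103 (mod 127)
55^18 ≡ 4 (mod 127)
55^21 ≡ 20 (mod 127)
55^42 ≡ 19 (mod 127)
55^63 ≡ 126 (mod 127)
55^126 ≡ 1 (mod 127) ✓
So ord_127(55) = 126.

126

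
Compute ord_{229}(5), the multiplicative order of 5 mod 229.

114

ord(5) | φ(229) = 229 − 1 = 228 = 2^2 · 3 · 19.
Divisors of 228: 1, 2, 3, 4, 6, 12, 19, 38, 57, 76, 114, 228.
Test each divisor d:
5^1 ≡ 5 (mod 229)
5^2 ≡ 25 (mod 229)
5^3 ≡ 125 (mod 229)
5^4 ≡ 167 (mod 229)
5^6 ≡ 53 (mod 229)
5^12 ≡ 61 (mod 229)
5^19 ≡ 135 (mod 229)
5^38 ≡ 134 (mod 229)
5^57 ≡ 228 (mod 229)
5^76 ≡ 94 (mod 229)
5^114 ≡ 1 (mod 229) ✓
Therefore the multiplicative order of 5 modulo 229 is 114.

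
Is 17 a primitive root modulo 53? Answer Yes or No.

φ(53) = 53 − 1 = 52 = 2^2 · 13.
An element g generates (Z/53Z)^× iff g^(52/q) ≢ 1 (mod 53) for each prime q ∈ {2, 13}.
17^26 ≡ 1 (mod 53)  [q = 2: ≡ 1 ✗]
17^4 ≡ 46 (mod 53)  [q = 13: ≢ 1 ✓]
Since 17^26 ≡ 1, the order of 17 divides 26 < 52, so 17 is not a primitive root.

No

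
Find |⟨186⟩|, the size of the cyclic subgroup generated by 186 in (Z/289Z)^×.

34

ord(186) | φ(289) = φ(17^2) = 17·(17−1) = 272 = 2^4 · 17.
Divisors of 272: 1, 2, 4, 8, 16, 17, 34, 68, 136, 272.
Compute 186^d (mod 289) for the divisors d until we hit 1:
186^1 ≡ 186
186^2 ≡ 205
186^4 ≡ 120
186^8 ≡ 239
186^16 ≡ 188
186^17 ≡ 288
186^34 ≡ 1
So ord_289(186) = 34.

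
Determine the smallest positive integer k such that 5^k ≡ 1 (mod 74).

36

ord(5) | φ(74) = φ(2)·φ(37) = 1·36 = 36 = 2^2 · 3^2.
Divisors of 36: 1, 2, 3, 4, 6, 9, 12, 18, 36.
Compute 5^d (mod 74) for the divisors d until we hit 1:
5^1 ≡ 5 (mod 74)
5^2 ≡ 25 (mod 74)
5^3 ≡ 51 (mod 74)
5^4 ≡ 33 (mod 74)
5^6 ≡ 11 (mod 74)
5^9 ≡ 43 (mod 74)
5^12 ≡ 47 (mod 74)
5^18 ≡ 73 (mod 74)
5^36 ≡ 1 (mod 74) ✓
The smallest such exponent is 36, so the order of 5 is 36.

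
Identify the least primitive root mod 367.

6

φ(367) = 367 − 1 = 366 = 2 · 3 · 61.
Test candidates g = 2, 3, … against the prime factors q ∈ {2, 3, 61} of φ(367): g is a generator iff g^(366/q) ≢ 1 for every such q.
g = 2: 2^183 ≡ 1 — hits 1, so not a primitive root.
g = 3: 3^183 ≡ 366; 3^122 ≡ 1 — hits 1, so not a primitive root.
g = 4: 4^183 ≡ 1 — hits 1, so not a primitive root.
g = 5: 5^183 ≡ 366; 5^122 ≡ 1 — hits 1, so not a primitive root.
g = 6: 6^183 ≡ 366; 6^122 ≡ 283; 6^6 ≡ 47 — none is 1, so 6 is a primitive root.
So 6 is the smallest generator of (Z/367Z)^×.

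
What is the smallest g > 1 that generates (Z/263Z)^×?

5

φ(263) = 263 − 1 = 262 = 2 · 131.
Test candidates g = 2, 3, … against the prime factors q ∈ {2, 131} of φ(263): g is a generator iff g^(262/q) ≢ 1 for every such q.
g = 2: 2^131 ≡ 1 — hits 1, so not a primitive root.
g = 3: 3^131 ≡ 1 — hits 1, so not a primitive root.
g = 4: 4^131 ≡ 1 — hits 1, so not a primitive root.
g = 5: 5^131 ≡ 262; 5^2 ≡ 25 — none is 1, so 5 is a primitive root.
The smallest primitive root modulo 263 is 5.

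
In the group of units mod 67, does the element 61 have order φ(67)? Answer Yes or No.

Yes

φ(67) = 67 − 1 = 66 = 2 · 3 · 11.
An element g generates (Z/67Z)^× iff g^(66/q) ≢ 1 (mod 67) for each prime q ∈ {2, 3, 11}.
61^33 ≡ 66 (mod 67)  [q = 2: ≢ 1 ✓]
61^22 ≡ 37 (mod 67)  [q = 3: ≢ 1 ✓]
61^6 ≡ 24 (mod 67)  [q = 11: ≢ 1 ✓]
Every test exponent gives a nontrivial residue, hence 61 generates the full group.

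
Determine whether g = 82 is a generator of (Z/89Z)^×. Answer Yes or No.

Yes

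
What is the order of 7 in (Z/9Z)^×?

3

ord(7) | φ(9) = φ(3^2) = 3·(3−1) = 6 = 2 · 3.
Divisors of 6: 1, 2, 3, 6.
Compute 7^d (mod 9) for the divisors d until we hit 1:
7^1 ≡ 7 (mod 9)
7^2 ≡ 4 (mod 9)
7^3 ≡ 1 (mod 9) ✓
The smallest such exponent is 3, so the order of 7 is 3.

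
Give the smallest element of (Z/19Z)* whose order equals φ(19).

2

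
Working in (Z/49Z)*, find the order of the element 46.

21

The order of 46 must divide φ(49) = φ(7^2) = 7·(7−1) = 42 = 2 · 3 · 7.
Divisors of 42: 1, 2, 3, 6, 7, 14, 21, 42.
Check 46^d mod 49 for each divisor in increasing order:
46^1 ≡ 46 (mod 49)
46^2 ≡ 9 (mod 49)
46^3 ≡ 22 (mod 49)
46^6 ≡ 43 (mod 49)
46^7 ≡ 18 (mod 49)
46^14 ≡ 30 (mod 49)
46^21 ≡ 1 (mod 49) ✓
Therefore the multiplicative order of 46 modulo 49 is 21.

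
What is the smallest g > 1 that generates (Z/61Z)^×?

φ(61) = 61 − 1 = 60 = 2^2 · 3 · 5.
Test candidates g = 2, 3, … against the prime factors q ∈ {2, 3, 5} of φ(61): g is a generator iff g^(60/q) ≢ 1 for every such q.
g = 2: 2^30 ≡ 60; 2^20 ≡ 47; 2^12 ≡ 9 — none is 1, so 2 is a primitive root.
The smallest primitive root modulo 61 is 2.

2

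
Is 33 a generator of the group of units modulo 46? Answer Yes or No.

φ(46) = φ(2)·φ(23) = 1·22 = 22 = 2 · 11.
33 is a primitive root mod 46 iff 33^(φ(46)/q) ≢ 1 for every prime q | φ(46), i.e. q ∈ {2, 11}.
33^11 ≡ 45 (mod 46)  [q = 2: ≢ 1 ✓]
33^2 ≡ 31 (mod 46)  [q = 11: ≢ 1 ✓]
None equal 1, so ord_46(33) = 22: 33 is a primitive root.

Yes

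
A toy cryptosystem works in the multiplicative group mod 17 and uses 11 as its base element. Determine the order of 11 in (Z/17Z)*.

16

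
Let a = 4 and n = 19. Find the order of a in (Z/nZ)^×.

The order of 4 must divide φ(19) = 19 − 1 = 18 = 2 · 3^2.
Divisors of 18: 1, 2, 3, 6, 9, 18.
Evaluate successive powers at the divisors of 18:
4^1 ≡ 4 (mod 19)
4^2 ≡ 16 (mod 19)
4^3 ≡ 7 (mod 19)
4^6 ≡ 11 (mod 19)
4^9 ≡ 1 (mod 19) ✓
Therefore the multiplicative order of 4 modulo 19 is 9.

9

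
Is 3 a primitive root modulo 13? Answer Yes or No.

No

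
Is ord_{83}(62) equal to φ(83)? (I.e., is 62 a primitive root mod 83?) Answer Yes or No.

Yes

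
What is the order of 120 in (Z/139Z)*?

69

The order of 120 must divide φ(139) = 139 − 1 = 138 = 2 · 3 · 23.
Divisors of 138: 1, 2, 3, 6, 23, 46, 69, 138.
Compute 120^d (mod 139) for the divisors d until we hit 1:
120^1 ≡ 120 (mod 139)
120^2 ≡ 83 (mod 139)
120^3 ≡ 91 (mod 139)
120^6 ≡ 80 (mod 139)
120^23 ≡ 42 (mod 139)
120^46 ≡ 96 (mod 139)
120^69 ≡ 1 (mod 139) ✓
Hence ord(120) = 69.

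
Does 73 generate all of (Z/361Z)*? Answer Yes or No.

No

φ(361) = φ(19^2) = 19·(19−1) = 342 = 2 · 3^2 · 19.
73 is a primitive root mod 361 iff 73^(φ(361)/q) ≢ 1 for every prime q | φ(361), i.e. q ∈ {2, 3, 19}.
73^171 ≡ 1 (mod 361)  [q = 2: ≡ 1 ✗]
73^114 ≡ 292 (mod 361)  [q = 3: ≢ 1 ✓]
73^18 ≡ 248 (mod 361)  [q = 19: ≢ 1 ✓]
Since 73^171 ≡ 1, the order of 73 divides 171 < 342, so 73 is not a primitive root.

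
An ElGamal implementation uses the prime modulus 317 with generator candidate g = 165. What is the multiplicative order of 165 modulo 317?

Since 165 ∈ (Z/317Z)^×, its order divides φ(317) = 317 − 1 = 316 = 2^2 · 79.
Divisors of 316: 1, 2, 4, 79, 158, 316.
Evaluate successive powers at the divisors of 316:
165^1 ≡ 165 (mod 317)
165^2 ≡ 280 (mod 317)
165^4 ≡ 101 (mod 317)
165^79 ≡ 1 (mod 317) ✓
The smallest such exponent is 79, so the order of 165 is 79.

79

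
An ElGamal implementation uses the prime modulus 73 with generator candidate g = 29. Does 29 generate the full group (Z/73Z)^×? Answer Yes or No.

Yes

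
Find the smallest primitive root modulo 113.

φ(113) = 113 − 1 = 112 = 2^4 · 7.
g is a primitive root iff g^(112/q) ≢ 1 (mod 113) for each prime q ∈ {2, 7}.
g = 2: 2^56 ≡ 1 — hits 1, so not a primitive root.
g = 3: 3^56 ≡ 112; 3^16 ≡ 49 — none is 1, so 3 is a primitive root.
So 3 is the smallest generator of (Z/113Z)^×.

3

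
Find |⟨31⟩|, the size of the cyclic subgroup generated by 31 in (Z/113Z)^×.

56

Since 31 ∈ (Z/113Z)^×, its order divides φ(113) = 113 − 1 = 112 = 2^4 · 7.
Divisors of 112: 1, 2, 4, 7, 8, 14, 16, 28, 56, 112.
Check 31^d mod 113 for each divisor in increasing order:
31^1 ≡ 31 (mod 113)
31^2 ≡ 57 (mod 113)
31^4 ≡ 85 (mod 113)
31^7 ≡ 18 (mod 113)
31^8 ≡ 106 (mod 113)
31^14 ≡ 98 (mod 113)
31^16 ≡ 49 (mod 113)
31^28 ≡ 112 (mod 113)
31^56 ≡ 1 (mod 113) ✓
Therefore the multiplicative order of 31 modulo 113 is 56.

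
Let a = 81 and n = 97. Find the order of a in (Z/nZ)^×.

12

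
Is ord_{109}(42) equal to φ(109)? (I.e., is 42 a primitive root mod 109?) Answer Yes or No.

φ(109) = 109 − 1 = 108 = 2^2 · 3^3.
42 is a primitive root mod 109 iff 42^(φ(109)/q) ≢ 1 for every prime q | φ(109), i.e. q ∈ {2, 3}.
42^54 ≡ 108 (mod 109)  [q = 2: ≢ 1 ✓]
42^36 ≡ 45 (mod 109)  [q = 3: ≢ 1 ✓]
All checks pass, so 42 has order 108 and is a primitive root modulo 109.

Yes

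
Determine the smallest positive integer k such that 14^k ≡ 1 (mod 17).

16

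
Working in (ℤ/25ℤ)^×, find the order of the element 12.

ord(12) | φ(25) = φ(5^2) = 5·(5−1) = 20 = 2^2 · 5.
Divisors of 20: 1, 2, 4, 5, 10, 20.
Check 12^d mod 25 for each divisor in increasing order:
12^1 ≡ 12 (mod 25)
12^2 ≡ 19 (mod 25)
12^4 ≡ 11 (mod 25)
12^5 ≡ 7 (mod 25)
12^10 ≡ 24 (mod 25)
12^20 ≡ 1 (mod 25) ✓
So ord_25(12) = 20.

20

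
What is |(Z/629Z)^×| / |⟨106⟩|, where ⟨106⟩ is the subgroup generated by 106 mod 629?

By Lagrange's theorem, ord_629(106) divides φ(629) = φ(17·37) = (17−1)·(37−1) = 16·36 = 576 = 2^6 · 3^2.
Divisors of 576: 1, 2, 3, 4, 6, 8, 9, 12, 16, 18, 24, 32, 36, 48, 64, 72, 96, 144, 192, 288, 576.
Check 106^d mod 629 for each divisor in increasing order:
106^1 ≡ 106 (mod 629)
106^2 ≡ 543 (mod 629)
106^3 ≡ 319 (mod 629)
106^4 ≡ 477 (mod 629)
106^6 ≡ 492 (mod 629)
106^8 ≡ 460 (mod 629)
106^9 ≡ 327 (mod 629)
106^12 ≡ 528 (mod 629)
106^16 ≡ 256 (mod 629)
106^18 ≡ 628 (mod 629)
106^24 ≡ 137 (mod 629)
106^32 ≡ 120 (mod 629)
106^36 ≡ 1 (mod 629) ✓
So ord_629(106) = 36, hence |⟨106⟩| = 36.
Index = |(Z/629Z)^×| / |⟨106⟩| = 576 / 36 = 16.

16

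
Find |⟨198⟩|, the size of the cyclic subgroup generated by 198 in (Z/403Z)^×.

30

ord(198) | φ(403) = φ(13·31) = (13−1)·(31−1) = 12·30 = 360 = 2^3 · 3^2 · 5.
Divisors of 360: 1, 2, 3, 4, 5, 6, 8, 9, 10, 12, 15, 18, 20, 24, 30, 36, 40, 45, 60, 72, 90, 120, 180, 360.
Evaluate successive powers at the divisors of 360:
198^1 ≡ 198 (mod 403)
198^2 ≡ 113 (mod 403)
198^3 ≡ 209 (mod 403)
198^4 ≡ 276 (mod 403)
198^5 ≡ 243 (mod 403)
198^6 ≡ 157 (mod 403)
198^8 ≡ 9 (mod 403)
198^9 ≡ 170 (mod 403)
198^10 ≡ 211 (mod 403)
198^12 ≡ 66 (mod 403)
198^15 ≡ 92 (mod 403)
198^18 ≡ 287 (mod 403)
198^20 ≡ 191 (mod 403)
198^24 ≡ 326 (mod 403)
198^30 ≡ 1 (mod 403) ✓
So ord_403(198) = 30.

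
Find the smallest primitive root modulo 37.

2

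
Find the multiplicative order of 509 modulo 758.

The order of 509 must divide φ(758) = φ(2)·φ(379) = 1·378 = 378 = 2 · 3^3 · 7.
Divisors of 378: 1, 2, 3, 6, 7, 9, 14, 18, 21, 27, 42, 54, 63, 126, 189, 378.
Compute 509^d (mod 758) for the divisors d until we hit 1:
509^1 ≡ 509 (mod 758)
509^2 ≡ 603 (mod 758)
509^3 ≡ 695 (mod 758)
509^6 ≡ 179 (mod 758)
509^7 ≡ 151 (mod 758)
509^9 ≡ 93 (mod 758)
509^14 ≡ 61 (mod 758)
509^18 ≡ 311 (mod 758)
509^21 ≡ 115 (mod 758)
509^27 ≡ 119 (mod 758)
509^42 ≡ 339 (mod 758)
509^54 ≡ 517 (mod 758)
509^63 ≡ 327 (mod 758)
509^126 ≡ 51 (mod 758)
509^189 ≡ 1 (mod 758) ✓
The smallest such exponent is 189, so the order of 509 is 189.

189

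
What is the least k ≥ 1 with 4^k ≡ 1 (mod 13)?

By Lagrange's theorem, ord_13(4) divides φ(13) = 13 − 1 = 12 = 2^2 · 3.
Divisors of 12: 1, 2, 3, 4, 6, 12.
Test each divisor d:
4^1 ≡ 4 (mod 13)
4^2 ≡ 3 (mod 13)
4^3 ≡ 12 (mod 13)
4^4 ≡ 9 (mod 13)
4^6 ≡ 1 (mod 13) ✓
So ord_13(4) = 6.

6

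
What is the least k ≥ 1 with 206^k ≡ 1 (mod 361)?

Since 206 ∈ (Z/361Z)^×, its order divides φ(361) = φ(19^2) = 19·(19−1) = 342 = 2 · 3^2 · 19.
Divisors of 342: 1, 2, 3, 6, 9, 18, 19, 38, 57, 114, 171, 342.
Check 206^d mod 361 for each divisor in increasing order:
206^1 ≡ 206 (mod 361)
206^2 ≡ 199 (mod 361)
206^3 ≡ 201 (mod 361)
206^6 ≡ 330 (mod 361)
206^9 ≡ 267 (mod 361)
206^18 ≡ 172 (mod 361)
206^19 ≡ 54 (mod 361)
206^38 ≡ 28 (mod 361)
206^57 ≡ 68 (mod 361)
206^114 ≡ 292 (mod 361)
206^171 ≡ 1 (mod 361) ✓
So ord_361(206) = 171.

171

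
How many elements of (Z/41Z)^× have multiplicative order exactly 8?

4

φ(41) = 41 − 1 = 40 = 2^3 · 5.
(Z/41Z)^× is cyclic (|G| = 40); a cyclic group of order m has exactly φ(d) elements of each order d | m, and none otherwise.
8 = 2^3 divides 40, and φ(8) = 4.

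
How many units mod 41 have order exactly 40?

φ(41) = 41 − 1 = 40 = 2^3 · 5.
In a cyclic group of order 40, there are φ(d) elements of order d for each divisor d of 40, and zero for non-divisors.
40 = 2^3 · 5 divides 40, and φ(40) = 16.

16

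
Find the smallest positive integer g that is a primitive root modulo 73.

5

φ(73) = 73 − 1 = 72 = 2^3 · 3^2.
Test candidates g = 2, 3, … against the prime factors q ∈ {2, 3} of φ(73): g is a generator iff g^(72/q) ≢ 1 for every such q.
g = 2: 2^36 ≡ 1 — hits 1, so not a primitive root.
g = 3: 3^36 ≡ 1 — hits 1, so not a primitive root.
g = 4: 4^36 ≡ 1 — hits 1, so not a primitive root.
g = 5: 5^36 ≡ 72; 5^24 ≡ 8 — none is 1, so 5 is a primitive root.
So 5 is the smallest generator of (Z/73Z)^×.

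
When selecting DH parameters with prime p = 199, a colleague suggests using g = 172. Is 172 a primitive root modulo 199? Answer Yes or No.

φ(199) = 199 − 1 = 198 = 2 · 3^2 · 11.
172 is a primitive root mod 199 iff 172^(φ(199)/q) ≢ 1 for every prime q | φ(199), i.e. q ∈ {2, 3, 11}.
172^99 ≡ 1 (mod 199)  [q = 2: ≡ 1 ✗]
172^66 ≡ 1 (mod 199)  [q = 3: ≡ 1 ✗]
172^18 ≡ 139 (mod 199)  [q = 11: ≢ 1 ✓]
The check at q = 2 fails, so 172 generates a proper subgroup.

No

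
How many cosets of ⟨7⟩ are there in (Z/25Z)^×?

5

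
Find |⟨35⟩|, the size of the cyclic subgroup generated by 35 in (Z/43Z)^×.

7

By Lagrange's theorem, ord_43(35) divides φ(43) = 43 − 1 = 42 = 2 · 3 · 7.
Divisors of 42: 1, 2, 3, 6, 7, 14, 21, 42.
Compute 35^d (mod 43) for the divisors d until we hit 1:
35^1 ≡ 35
35^2 ≡ 21
35^3 ≡ 4
35^6 ≡ 16
35^7 ≡ 1
So ord_43(35) = 7.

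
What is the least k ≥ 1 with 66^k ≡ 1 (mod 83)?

ord(66) | φ(83) = 83 − 1 = 82 = 2 · 41.
Divisors of 82: 1, 2, 41, 82.
Check 66^d mod 83 for each divisor in increasing order:
66^1 ≡ 66 (mod 83)
66^2 ≡ 40 (mod 83)
66^41 ≡ 82 (mod 83)
66^82 ≡ 1 (mod 83) ✓
The smallest such exponent is 82, so the order of 66 is 82.

82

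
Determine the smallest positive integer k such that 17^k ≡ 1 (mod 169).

78

By Lagrange's theorem, ord_169(17) divides φ(169) = φ(13^2) = 13·(13−1) = 156 = 2^2 · 3 · 13.
Divisors of 156: 1, 2, 3, 4, 6, 12, 13, 26, 39, 52, 78, 156.
Compute 17^d (mod 169) for the divisors d until we hit 1:
17^1 ≡ 17 (mod 169)
17^2 ≡ 120 (mod 169)
17^3 ≡ 12 (mod 169)
17^4 ≡ 35 (mod 169)
17^6 ≡ 144 (mod 169)
17^12 ≡ 118 (mod 169)
17^13 ≡ 147 (mod 169)
17^26 ≡ 146 (mod 169)
17^39 ≡ 168 (mod 169)
17^52 ≡ 22 (mod 169)
17^78 ≡ 1 (mod 169) ✓
So ord_169(17) = 78.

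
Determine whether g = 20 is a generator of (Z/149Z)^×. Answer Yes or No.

No

φ(149) = 149 − 1 = 148 = 2^2 · 37.
20 is a primitive root mod 149 iff 20^(φ(149)/q) ≢ 1 for every prime q | φ(149), i.e. q ∈ {2, 37}.
20^74 ≡ 1 (mod 149)  [q = 2: ≡ 1 ✗]
20^4 ≡ 123 (mod 149)  [q = 37: ≢ 1 ✓]
20^74 ≡ 1 shows ord(20) | 74, strictly less than φ(149); not a primitive root.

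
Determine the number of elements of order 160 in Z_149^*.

0

φ(149) = 149 − 1 = 148 = 2^2 · 37.
In a cyclic group of order 148, there are φ(d) elements of order d for each divisor d of 148, and zero for non-divisors.
Here 148 is not a multiple of 160, so there are no elements of order 160.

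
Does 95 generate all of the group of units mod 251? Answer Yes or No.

Yes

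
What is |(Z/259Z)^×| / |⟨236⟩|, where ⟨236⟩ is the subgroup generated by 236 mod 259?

Since 236 ∈ (Z/259Z)^×, its order divides φ(259) = φ(7·37) = (7−1)·(37−1) = 6·36 = 216 = 2^3 · 3^3.
Divisors of 216: 1, 2, 3, 4, 6, 8, 9, 12, 18, 24, 27, 36, 54, 72, 108, 216.
Check 236^d mod 259 for each divisor in increasing order:
236^1 ≡ 236
236^2 ≡ 11
236^3 ≡ 6
236^4 ≡ 121
236^6 ≡ 36
236^8 ≡ 137
236^9 ≡ 216
236^12 ≡ 1
So ord_259(236) = 12, hence |⟨236⟩| = 12.
The index is φ(259) / ord(236) = 216 / 12 = 18.

18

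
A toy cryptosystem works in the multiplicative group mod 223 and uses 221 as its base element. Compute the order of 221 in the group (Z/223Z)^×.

74

By Lagrange's theorem, ord_223(221) divides φ(223) = 223 − 1 = 222 = 2 · 3 · 37.
Divisors of 222: 1, 2, 3, 6, 37, 74, 111, 222.
Test each divisor d:
221^1 ≡ 221 (mod 223)
221^2 ≡ 4 (mod 223)
221^3 ≡ 215 (mod 223)
221^6 ≡ 64 (mod 223)
221^37 ≡ 222 (mod 223)
221^74 ≡ 1 (mod 223) ✓
Hence ord(221) = 74.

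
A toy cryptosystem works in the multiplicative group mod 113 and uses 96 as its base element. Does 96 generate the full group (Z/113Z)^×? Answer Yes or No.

φ(113) = 113 − 1 = 112 = 2^4 · 7.
It suffices to check that the order of 96 is not a proper divisor of 112: compute 96^(112/q) for q ∈ {2, 7}.
96^56 ≡ 112 (mod 113)  [q = 2: ≢ 1 ✓]
96^16 ≡ 109 (mod 113)  [q = 7: ≢ 1 ✓]
Every test exponent gives a nontrivial residue, hence 96 generates the full group.

Yes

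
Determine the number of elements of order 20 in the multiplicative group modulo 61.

8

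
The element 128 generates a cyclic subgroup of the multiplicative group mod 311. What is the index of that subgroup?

2

The order of 128 must divide φ(311) = 311 − 1 = 310 = 2 · 5 · 31.
Divisors of 310: 1, 2, 5, 10, 31, 62, 155, 310.
Evaluate successive powers at the divisors of 310:
128^1 ≡ 128 (mod 311)
128^2 ≡ 212 (mod 311)
128^5 ≡ 265 (mod 311)
128^10 ≡ 250 (mod 311)
128^31 ≡ 52 (mod 311)
128^62 ≡ 216 (mod 311)
128^155 ≡ 1 (mod 311) ✓
The order of 128 is 155, so the subgroup it generates has 155 elements.
Index = |(Z/311Z)^×| / |⟨128⟩| = 310 / 155 = 2.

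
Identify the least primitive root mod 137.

φ(137) = 137 − 1 = 136 = 2^3 · 17.
Test candidates g = 2, 3, … against the prime factors q ∈ {2, 17} of φ(137): g is a generator iff g^(136/q) ≢ 1 for every such q.
g = 2: 2^68 ≡ 1 — hits 1, so not a primitive root.
g = 3: 3^68 ≡ 136; 3^8 ≡ 122 — none is 1, so 3 is a primitive root.
So 3 is the smallest generator of (Z/137Z)^×.

3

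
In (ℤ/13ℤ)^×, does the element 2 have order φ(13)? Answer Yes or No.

Yes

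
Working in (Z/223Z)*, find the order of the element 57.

222

The order of 57 must divide φ(223) = 223 − 1 = 222 = 2 · 3 · 37.
Divisors of 222: 1, 2, 3, 6, 37, 74, 111, 222.
Check 57^d mod 223 for each divisor in increasing order:
57^1 ≡ 57
57^2 ≡ 127
57^3 ≡ 103
57^6 ≡ 128
57^37 ≡ 40
57^74 ≡ 39
57^111 ≡ 222
57^222 ≡ 1
Hence ord(57) = 222.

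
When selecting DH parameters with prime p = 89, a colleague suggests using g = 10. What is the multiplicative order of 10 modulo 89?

By Lagrange's theorem, ord_89(10) divides φ(89) = 89 − 1 = 88 = 2^3 · 11.
Divisors of 88: 1, 2, 4, 8, 11, 22, 44, 88.
Check 10^d mod 89 for each divisor in increasing order:
10^1 ≡ 10
10^2 ≡ 11
10^4 ≡ 32
10^8 ≡ 45
10^11 ≡ 55
10^22 ≡ 88
10^44 ≡ 1
The smallest such exponent is 44, so the order of 10 is 44.

44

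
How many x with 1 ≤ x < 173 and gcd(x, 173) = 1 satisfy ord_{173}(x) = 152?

φ(173) = 173 − 1 = 172 = 2^2 · 43.
In a cyclic group of order 172, there are φ(d) elements of order d for each divisor d of 172, and zero for non-divisors.
Here 172 is not a multiple of 152, so there are no elements of order 152.

0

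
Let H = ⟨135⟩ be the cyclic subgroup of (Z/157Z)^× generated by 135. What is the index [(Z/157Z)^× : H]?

ord(135) | φ(157) = 157 − 1 = 156 = 2^2 · 3 · 13.
Divisors of 156: 1, 2, 3, 4, 6, 12, 13, 26, 39, 52, 78, 156.
Test each divisor d:
135^1 ≡ 135 (mod 157)
135^2 ≡ 13 (mod 157)
135^3 ≡ 28 (mod 157)
135^4 ≡ 12 (mod 157)
135^6 ≡ 156 (mod 157)
135^12 ≡ 1 (mod 157) ✓
Thus |⟨135⟩| = ord(135) = 12.
Index = |(Z/157Z)^×| / |⟨135⟩| = 156 / 12 = 13.

13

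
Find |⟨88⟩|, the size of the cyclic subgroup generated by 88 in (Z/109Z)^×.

54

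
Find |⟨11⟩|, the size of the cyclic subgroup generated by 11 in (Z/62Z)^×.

30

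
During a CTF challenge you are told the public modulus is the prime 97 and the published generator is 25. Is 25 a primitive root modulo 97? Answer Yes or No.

φ(97) = 97 − 1 = 96 = 2^5 · 3.
It suffices to check that the order of 25 is not a proper divisor of 96: compute 25^(96/q) for q ∈ {2, 3}.
25^48 ≡ 1 (mod 97)  [q = 2: ≡ 1 ✗]
25^32 ≡ 61 (mod 97)  [q = 3: ≢ 1 ✓]
The check at q = 2 fails, so 25 generates a proper subgroup.

No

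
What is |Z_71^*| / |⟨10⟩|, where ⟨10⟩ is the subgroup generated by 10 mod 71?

2

The order of 10 must divide φ(71) = 71 − 1 = 70 = 2 · 5 · 7.
Divisors of 70: 1, 2, 5, 7, 10, 14, 35, 70.
Check 10^d mod 71 for each divisor in increasing order:
10^1 ≡ 10 (mod 71)
10^2 ≡ 29 (mod 71)
10^5 ≡ 32 (mod 71)
10^7 ≡ 5 (mod 71)
10^10 ≡ 30 (mod 71)
10^14 ≡ 25 (mod 71)
10^35 ≡ 1 (mod 71) ✓
So ord_71(10) = 35, hence |⟨10⟩| = 35.
Index = |(Z/71Z)^×| / |⟨10⟩| = 70 / 35 = 2.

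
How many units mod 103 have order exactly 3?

2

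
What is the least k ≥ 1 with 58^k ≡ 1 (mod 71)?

35

Since 58 ∈ (Z/71Z)^×, its order divides φ(71) = 71 − 1 = 70 = 2 · 5 · 7.
Divisors of 70: 1, 2, 5, 7, 10, 14, 35, 70.
Check 58^d mod 71 for each divisor in increasing order:
58^1 ≡ 58 (mod 71)
58^2 ≡ 27 (mod 71)
58^5 ≡ 37 (mod 71)
58^7 ≡ 5 (mod 71)
58^10 ≡ 20 (mod 71)
58^14 ≡ 25 (mod 71)
58^35 ≡ 1 (mod 71) ✓
Therefore the multiplicative order of 58 modulo 71 is 35.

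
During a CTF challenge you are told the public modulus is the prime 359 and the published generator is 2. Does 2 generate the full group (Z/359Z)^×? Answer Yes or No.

No

φ(359) = 359 − 1 = 358 = 2 · 179.
An element g generates (Z/359Z)^× iff g^(358/q) ≢ 1 (mod 359) for each prime q ∈ {2, 179}.
2^179 ≡ 1 (mod 359)  [q = 2: ≡ 1 ✗]
2^2 ≡ 4 (mod 359)  [q = 179: ≢ 1 ✓]
Since 2^179 ≡ 1, the order of 2 divides 179 < 358, so 2 is not a primitive root.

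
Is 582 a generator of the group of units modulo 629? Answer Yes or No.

No

629 = 17 · 37 is a product of two distinct odd primes, so (Z/629Z)^× ≅ (Z/17Z)^× × (Z/37Z)^× is not cyclic.
No primitive root modulo 629 exists; in particular 582 is not one.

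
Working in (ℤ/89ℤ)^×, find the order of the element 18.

44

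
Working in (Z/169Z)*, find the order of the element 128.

156

By Lagrange's theorem, ord_169(128) divides φ(169) = φ(13^2) = 13·(13−1) = 156 = 2^2 · 3 · 13.
Divisors of 156: 1, 2, 3, 4, 6, 12, 13, 26, 39, 52, 78, 156.
Check 128^d mod 169 for each divisor in increasing order:
128^1 ≡ 128 (mod 169)
128^2 ≡ 160 (mod 169)
128^3 ≡ 31 (mod 169)
128^4 ≡ 81 (mod 169)
128^6 ≡ 116 (mod 169)
128^12 ≡ 105 (mod 169)
128^13 ≡ 89 (mod 169)
128^26 ≡ 147 (mod 169)
128^39 ≡ 70 (mod 169)
128^52 ≡ 146 (mod 169)
128^78 ≡ 168 (mod 169)
128^156 ≡ 1 (mod 169) ✓
Hence ord(128) = 156.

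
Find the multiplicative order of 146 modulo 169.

3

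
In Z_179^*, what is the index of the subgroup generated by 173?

2

By Lagrange's theorem, ord_179(173) divides φ(179) = 179 − 1 = 178 = 2 · 89.
Divisors of 178: 1, 2, 89, 178.
Evaluate successive powers at the divisors of 178:
173^1 ≡ 173
173^2 ≡ 36
173^89 ≡ 1
So ord_179(173) = 89, hence |⟨173⟩| = 89.
Index = |(Z/179Z)^×| / |⟨173⟩| = 178 / 89 = 2.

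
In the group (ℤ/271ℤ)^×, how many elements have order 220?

φ(271) = 271 − 1 = 270 = 2 · 3^3 · 5.
Since (Z/271Z)^× is cyclic of order 270, the number of elements of order d is φ(d) when d | 270 and 0 otherwise.
Since 220 ∤ 270, the count is 0.

0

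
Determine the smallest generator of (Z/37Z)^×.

2

φ(37) = 37 − 1 = 36 = 2^2 · 3^2.
g is a primitive root iff g^(36/q) ≢ 1 (mod 37) for each prime q ∈ {2, 3}.
g = 2: 2^18 ≡ 36; 2^12 ≡ 26 — none is 1, so 2 is a primitive root.
Hence the least primitive root of 37 is 2.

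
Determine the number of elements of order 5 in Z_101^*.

φ(101) = 101 − 1 = 100 = 2^2 · 5^2.
Since (Z/101Z)^× is cyclic of order 100, the number of elements of order d is φ(d) when d | 100 and 0 otherwise.
5 | 100, and φ(5) = 5 − 1 = 4.

4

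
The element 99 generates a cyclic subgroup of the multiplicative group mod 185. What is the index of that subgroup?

8

The order of 99 must divide φ(185) = φ(5·37) = (5−1)·(37−1) = 4·36 = 144 = 2^4 · 3^2.
Divisors of 144: 1, 2, 3, 4, 6, 8, 9, 12, 16, 18, 24, 36, 48, 72, 144.
Test each divisor d:
99^1 ≡ 99 (mod 185)
99^2 ≡ 181 (mod 185)
99^3 ≡ 159 (mod 185)
99^4 ≡ 16 (mod 185)
99^6 ≡ 121 (mod 185)
99^8 ≡ 71 (mod 185)
99^9 ≡ 184 (mod 185)
99^12 ≡ 26 (mod 185)
99^16 ≡ 46 (mod 185)
99^18 ≡ 1 (mod 185) ✓
Thus |⟨99⟩| = ord(99) = 18.
Index = |(Z/185Z)^×| / |⟨99⟩| = 144 / 18 = 8.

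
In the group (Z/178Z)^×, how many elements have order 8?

4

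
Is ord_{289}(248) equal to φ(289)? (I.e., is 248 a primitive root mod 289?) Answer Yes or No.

φ(289) = φ(17^2) = 17·(17−1) = 272 = 2^4 · 17.
An element g generates (Z/289Z)^× iff g^(272/q) ≢ 1 (mod 289) for each prime q ∈ {2, 17}.
248^136 ≡ 288 (mod 289)  [q = 2: ≢ 1 ✓]
248^16 ≡ 171 (mod 289)  [q = 17: ≢ 1 ✓]
All checks pass, so 248 has order 272 and is a primitive root modulo 289.

Yes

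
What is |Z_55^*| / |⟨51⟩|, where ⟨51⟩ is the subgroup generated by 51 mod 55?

Since 51 ∈ (Z/55Z)^×, its order divides φ(55) = φ(5·11) = (5−1)·(11−1) = 4·10 = 40 = 2^3 · 5.
Divisors of 40: 1, 2, 4, 5, 8, 10, 20, 40.
Evaluate successive powers at the divisors of 40:
51^1 ≡ 51
51^2 ≡ 16
51^4 ≡ 36
51^5 ≡ 21
51^8 ≡ 31
51^10 ≡ 1
The order of 51 is 10, so the subgroup it generates has 10 elements.
[(Z/55Z)^× : ⟨51⟩] = 40/10 = 4.

4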